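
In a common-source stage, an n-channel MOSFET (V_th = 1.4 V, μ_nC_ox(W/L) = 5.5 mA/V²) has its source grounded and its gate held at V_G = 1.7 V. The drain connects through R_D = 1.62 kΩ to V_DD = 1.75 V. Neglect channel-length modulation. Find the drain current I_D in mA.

V_GS = V_G = 1.7 V, so V_ov = 1.7 − 1.4 = 0.3 V.
Assume saturation: I_D = ½ k_n V_ov² = 0.5 × 5.5 × 0.3² = 0.248 mA, giving V_DS = V_DD − I_D R_D = 1.75 − 0.248 × 1.62 = 1.35 V.
V_DS = 1.35 V ≥ V_ov = 0.3 V, confirming saturation.

I_D = 0.248 mA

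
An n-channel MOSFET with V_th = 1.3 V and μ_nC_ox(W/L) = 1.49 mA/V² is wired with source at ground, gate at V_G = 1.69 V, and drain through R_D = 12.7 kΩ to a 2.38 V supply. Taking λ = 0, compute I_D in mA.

V_GS = V_G = 1.69 V, so V_ov = 1.69 − 1.3 = 0.39 V.
Assume saturation: I_D = ½ k_n V_ov² = 0.5 × 1.49 × 0.39² = 0.113 mA, giving V_DS = V_DD − I_D R_D = 2.38 − 0.113 × 12.7 = 0.941 V.
V_DS = 0.941 V ≥ V_ov = 0.39 V, confirming saturation.

I_D = 0.113 mA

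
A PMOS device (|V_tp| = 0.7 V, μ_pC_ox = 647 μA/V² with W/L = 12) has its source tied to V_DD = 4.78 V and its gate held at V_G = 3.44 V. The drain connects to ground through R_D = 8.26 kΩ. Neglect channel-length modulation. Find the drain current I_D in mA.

I_D = 0.563 mA

V_SG = V_DD − V_G = 4.78 − 3.44 = 1.34 V, so V_ov = 1.34 − 0.7 = 0.64 V.
k_p = μ_pC_ox · (W/L) = 7.764 mA/V².
Assume saturation: I_D = ½ k_p V_ov² = 0.5 × 7.764 × 0.64² = 1.59 mA, giving V_SD = V_DD − I_D R_D = 4.78 − 1.59 × 8.26 = -8.35 V.
But -8.35 V < V_ov = 0.64 V, so the device is actually in triode.
In triode I_D = k_p[V_ov V_SD − ½ V_SD²] and I_D = (V_DD − V_SD)/R_D. Equating: 32.1 V_SD² − 42.04 V_SD + 4.78 = 0, giving V_SD = 0.126 V (the root below V_ov).
I_D = (4.78 − 0.126) / 8.26 = 0.563 mA.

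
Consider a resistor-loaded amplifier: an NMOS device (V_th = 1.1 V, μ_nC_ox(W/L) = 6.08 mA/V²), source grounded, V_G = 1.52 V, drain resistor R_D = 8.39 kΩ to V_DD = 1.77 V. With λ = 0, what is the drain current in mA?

V_GS = V_G = 1.52 V, so V_ov = 1.52 − 1.1 = 0.42 V.
Assume saturation: I_D = ½ k_n V_ov² = 0.5 × 6.08 × 0.42² = 0.536 mA, giving V_DS = V_DD − I_D R_D = 1.77 − 0.536 × 8.39 = -2.73 V.
But -2.73 V < V_ov = 0.42 V, so the device is actually in triode.
In triode I_D = k_n[V_ov V_DS − ½ V_DS²] and I_D = (V_DD − V_DS)/R_D. Equating: 25.5 V_DS² − 22.42 V_DS + 1.77 = 0, giving V_DS = 0.0877 V (the root below V_ov).
I_D = (1.77 − 0.0877) / 8.39 = 0.201 mA.

I_D = 0.201 mA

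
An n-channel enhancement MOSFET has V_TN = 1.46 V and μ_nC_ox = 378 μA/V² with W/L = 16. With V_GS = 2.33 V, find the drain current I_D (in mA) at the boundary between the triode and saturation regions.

At the boundary V_DS = V_ov = V_GS − V_TN = 2.33 − 1.46 = 0.87 V.
k_n = μ_nC_ox · (W/L) = 6.048 mA/V².
I_D = ½ k_n V_ov² = 0.5 × 6.048 × 0.87² = 2.29 mA.

I_D = 2.29 mA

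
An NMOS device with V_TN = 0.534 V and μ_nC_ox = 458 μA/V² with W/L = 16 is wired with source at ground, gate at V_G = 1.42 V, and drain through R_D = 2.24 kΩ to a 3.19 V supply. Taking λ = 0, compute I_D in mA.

I_D = 1.32 mA

V_GS = V_G = 1.42 V, so V_ov = 1.42 − 0.534 = 0.886 V.
k_n = μ_nC_ox · (W/L) = 7.328 mA/V².
Assume saturation: I_D = ½ k_n V_ov² = 0.5 × 7.328 × 0.886² = 2.88 mA, giving V_DS = V_DD − I_D R_D = 3.19 − 2.88 × 2.24 = -3.25 V.
But -3.25 V < V_ov = 0.886 V, so the device is actually in triode.
In triode I_D = k_n[V_ov V_DS − ½ V_DS²] and I_D = (V_DD − V_DS)/R_D. Equating: 8.21 V_DS² − 15.54 V_DS + 3.19 = 0, giving V_DS = 0.234 V (the root below V_ov).
I_D = (3.19 − 0.234) / 2.24 = 1.32 mA.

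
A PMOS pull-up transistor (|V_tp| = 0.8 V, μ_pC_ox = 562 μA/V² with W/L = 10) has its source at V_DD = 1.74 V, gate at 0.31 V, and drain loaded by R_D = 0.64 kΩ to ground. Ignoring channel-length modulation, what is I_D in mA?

V_SG = V_DD − V_G = 1.74 − 0.31 = 1.43 V, so V_ov = 1.43 − 0.8 = 0.63 V.
k_p = μ_pC_ox · (W/L) = 5.62 mA/V².
Assume saturation: I_D = ½ k_p V_ov² = 0.5 × 5.62 × 0.63² = 1.12 mA, giving V_SD = V_DD − I_D R_D = 1.74 − 1.12 × 0.64 = 1.03 V.
V_SD = 1.03 V ≥ V_ov = 0.63 V, confirming saturation.

I_D = 1.12 mA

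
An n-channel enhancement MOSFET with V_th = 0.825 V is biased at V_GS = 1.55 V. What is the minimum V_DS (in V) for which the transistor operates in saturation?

The boundary between triode and saturation is V_DS = V_GS − V_th = V_ov.
V_ov = 1.55 − 0.825 = 0.725 V.

V_DS,sat = 0.725 V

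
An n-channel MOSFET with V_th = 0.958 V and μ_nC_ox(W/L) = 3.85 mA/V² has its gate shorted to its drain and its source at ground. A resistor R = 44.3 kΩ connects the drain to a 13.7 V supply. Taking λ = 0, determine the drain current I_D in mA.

With gate tied to drain, V_GS = V_DS ≥ V_GS − V_th, so the device is in saturation.
KCL at the drain: ½ k_n (V_GS − V_th)² = (V_DD − V_GS)/R.
Let x = V_GS − 0.958. Then 85.3 x² + x − 12.74 = 0, giving x = 0.381 V (positive root), so V_GS = 1.34 V.
I_D = (V_DD − V_GS)/R = (13.7 − 1.34) / 44.3 = 0.279 mA.

I_D = 0.279 mA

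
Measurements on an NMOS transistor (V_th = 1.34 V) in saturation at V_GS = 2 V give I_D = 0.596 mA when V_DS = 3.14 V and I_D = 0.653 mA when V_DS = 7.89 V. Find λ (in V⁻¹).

With V_GS fixed, I_D ∝ (1 + λ V_DS) in saturation, so I_D2/I_D1 = (1 + λ V_DS2)/(1 + λ V_DS1).
0.653/0.596 = 1.096 = (1 + 7.89 λ)/(1 + 3.14 λ).
Solving: λ (I_D1 V_DS2 − I_D2 V_DS1) = I_D2 − I_D1, so λ = (0.653 − 0.596) / (0.596 × 7.89 − 0.653 × 3.14) = 0.057 / 2.65 = 0.0215 V⁻¹.

λ = 0.0215 V⁻¹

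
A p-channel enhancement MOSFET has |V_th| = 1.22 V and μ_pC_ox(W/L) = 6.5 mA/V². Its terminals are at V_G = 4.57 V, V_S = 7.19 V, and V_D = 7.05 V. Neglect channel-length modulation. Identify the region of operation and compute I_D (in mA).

Triode; I_D = 1.21 mA

V_SG = V_S − V_G = 7.19 − 4.57 = 2.62 V; V_SD = V_S − V_D = 7.19 − 7.05 = 0.14 V.
V_ov = V_SG − |V_th| = 2.62 − 1.22 = 1.4 V.
Since V_SD = 0.14 V < V_ov = 1.4 V, the device is in the triode region.
I_D = k_p [V_ov · V_SD − ½ V_SD²] = 6.5 × [1.4 × 0.14 − 0.5 × 0.14²] = 1.21 mA.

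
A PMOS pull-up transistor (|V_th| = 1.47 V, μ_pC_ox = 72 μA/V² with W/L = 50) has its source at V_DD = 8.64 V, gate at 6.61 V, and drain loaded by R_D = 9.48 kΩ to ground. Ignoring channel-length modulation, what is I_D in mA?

V_SG = V_DD − V_G = 8.64 − 6.61 = 2.03 V, so V_ov = 2.03 − 1.47 = 0.56 V.
k_p = μ_pC_ox · (W/L) = 3.6 mA/V².
Assume saturation: I_D = ½ k_p V_ov² = 0.5 × 3.6 × 0.56² = 0.564 mA, giving V_SD = V_DD − I_D R_D = 8.64 − 0.564 × 9.48 = 3.29 V.
V_SD = 3.29 V ≥ V_ov = 0.56 V, confirming saturation.

I_D = 0.564 mA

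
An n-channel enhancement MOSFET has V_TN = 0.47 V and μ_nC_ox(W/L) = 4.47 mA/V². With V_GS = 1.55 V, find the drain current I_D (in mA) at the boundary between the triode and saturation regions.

At the boundary V_DS = V_ov = V_GS − V_TN = 1.55 − 0.47 = 1.08 V.
I_D = ½ k_n V_ov² = 0.5 × 4.47 × 1.08² = 2.61 mA.

I_D = 2.61 mA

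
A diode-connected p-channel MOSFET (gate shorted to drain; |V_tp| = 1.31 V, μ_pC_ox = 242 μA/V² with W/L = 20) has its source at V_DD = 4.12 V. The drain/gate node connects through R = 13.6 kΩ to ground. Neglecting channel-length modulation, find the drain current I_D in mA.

With gate tied to drain, V_SG = V_SD ≥ V_SG − |V_tp|, so the device is in saturation.
k_p = μ_pC_ox · (W/L) = 4.84 mA/V².
KCL at the drain: ½ k_p (V_SG − |V_tp|)² = (V_DD − V_SG)/R.
Let x = V_SG − 1.31. Then 32.9 x² + x − 2.81 = 0, giving x = 0.277 V (positive root), so V_SG = 1.59 V.
I_D = (V_DD − V_SG)/R = (4.12 − 1.59) / 13.6 = 0.186 mA.

I_D = 0.186 mA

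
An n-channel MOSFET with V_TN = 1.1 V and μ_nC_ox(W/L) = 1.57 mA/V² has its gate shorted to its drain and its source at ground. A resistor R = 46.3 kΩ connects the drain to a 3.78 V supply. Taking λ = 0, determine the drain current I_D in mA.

With gate tied to drain, V_GS = V_DS ≥ V_GS − V_TN, so the device is in saturation.
KCL at the drain: ½ k_n (V_GS − V_TN)² = (V_DD − V_GS)/R.
Let x = V_GS − 1.1. Then 36.3 x² + x − 2.68 = 0, giving x = 0.258 V (positive root), so V_GS = 1.36 V.
I_D = (V_DD − V_GS)/R = (3.78 − 1.36) / 46.3 = 0.0523 mA.

I_D = 0.0523 mA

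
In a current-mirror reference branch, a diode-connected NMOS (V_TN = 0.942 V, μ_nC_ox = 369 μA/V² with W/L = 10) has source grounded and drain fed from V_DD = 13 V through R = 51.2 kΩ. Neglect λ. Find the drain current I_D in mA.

With gate tied to drain, V_GS = V_DS ≥ V_GS − V_TN, so the device is in saturation.
k_n = μ_nC_ox · (W/L) = 3.69 mA/V².
KCL at the drain: ½ k_n (V_GS − V_TN)² = (V_DD − V_GS)/R.
Let x = V_GS − 0.942. Then 94.5 x² + x − 12.06 = 0, giving x = 0.352 V (positive root), so V_GS = 1.29 V.
I_D = (V_DD − V_GS)/R = (13 − 1.29) / 51.2 = 0.229 mA.

I_D = 0.229 mA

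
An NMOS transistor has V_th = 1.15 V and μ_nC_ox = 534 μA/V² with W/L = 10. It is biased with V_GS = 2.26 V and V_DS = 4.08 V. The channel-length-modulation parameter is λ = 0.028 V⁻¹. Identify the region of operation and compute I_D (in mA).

Saturation; I_D = 3.67 mA

k_n = μ_nC_ox · (W/L) = 5.34 mA/V².
V_ov = V_GS − V_th = 2.26 − 1.15 = 1.11 V.
Since V_DS = 4.08 V ≥ V_ov = 1.11 V, the device is in saturation.
I_D = ½ k_n V_ov² (1 + λ V_DS) = 0.5 × 5.34 × 1.11² × (1 + 0.028 × 4.08) = 3.67 mA.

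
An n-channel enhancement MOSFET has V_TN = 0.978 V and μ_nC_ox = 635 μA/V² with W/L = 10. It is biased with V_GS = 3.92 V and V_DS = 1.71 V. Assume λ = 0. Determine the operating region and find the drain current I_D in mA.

k_n = μ_nC_ox · (W/L) = 6.35 mA/V².
V_ov = V_GS − V_TN = 3.92 − 0.978 = 2.94 V.
Since V_DS = 1.71 V < V_ov = 2.94 V, the device is in the triode region.
I_D = k_n [V_ov · V_DS − ½ V_DS²] = 6.35 × [2.94 × 1.71 − 0.5 × 1.71²] = 22.7 mA.

Triode; I_D = 22.7 mA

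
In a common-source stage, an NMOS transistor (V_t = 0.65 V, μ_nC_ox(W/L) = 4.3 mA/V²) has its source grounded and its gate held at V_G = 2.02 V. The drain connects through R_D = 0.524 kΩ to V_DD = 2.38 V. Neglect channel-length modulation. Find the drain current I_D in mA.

I_D = 3.15 mA

V_GS = V_G = 2.02 V, so V_ov = 2.02 − 0.65 = 1.37 V.
Assume saturation: I_D = ½ k_n V_ov² = 0.5 × 4.3 × 1.37² = 4.04 mA, giving V_DS = V_DD − I_D R_D = 2.38 − 4.04 × 0.524 = 0.265 V.
But 0.265 V < V_ov = 1.37 V, so the device is actually in triode.
In triode I_D = k_n[V_ov V_DS − ½ V_DS²] and I_D = (V_DD − V_DS)/R_D. Equating: 1.13 V_DS² − 4.087 V_DS + 2.38 = 0, giving V_DS = 0.729 V (the root below V_ov).
I_D = (2.38 − 0.729) / 0.524 = 3.15 mA.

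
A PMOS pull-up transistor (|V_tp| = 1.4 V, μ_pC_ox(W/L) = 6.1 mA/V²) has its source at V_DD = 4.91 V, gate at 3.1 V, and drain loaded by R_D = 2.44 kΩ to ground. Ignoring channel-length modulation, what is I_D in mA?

V_SG = V_DD − V_G = 4.91 − 3.1 = 1.81 V, so V_ov = 1.81 − 1.4 = 0.41 V.
Assume saturation: I_D = ½ k_p V_ov² = 0.5 × 6.1 × 0.41² = 0.513 mA, giving V_SD = V_DD − I_D R_D = 4.91 − 0.513 × 2.44 = 3.66 V.
V_SD = 3.66 V ≥ V_ov = 0.41 V, confirming saturation.

I_D = 0.513 mA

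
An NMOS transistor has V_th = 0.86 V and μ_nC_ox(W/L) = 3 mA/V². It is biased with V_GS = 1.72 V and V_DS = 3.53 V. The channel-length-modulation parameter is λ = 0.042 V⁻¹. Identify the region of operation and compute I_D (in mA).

V_ov = V_GS − V_th = 1.72 − 0.86 = 0.86 V.
Since V_DS = 3.53 V ≥ V_ov = 0.86 V, the device is in saturation.
I_D = ½ k_n V_ov² (1 + λ V_DS) = 0.5 × 3 × 0.86² × (1 + 0.042 × 3.53) = 1.27 mA.

Saturation; I_D = 1.27 mA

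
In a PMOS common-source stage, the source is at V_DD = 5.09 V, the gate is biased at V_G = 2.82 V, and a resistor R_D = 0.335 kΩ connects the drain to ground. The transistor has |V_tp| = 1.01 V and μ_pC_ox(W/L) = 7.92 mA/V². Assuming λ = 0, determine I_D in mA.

V_SG = V_DD − V_G = 5.09 − 2.82 = 2.27 V, so V_ov = 2.27 − 1.01 = 1.26 V.
Assume saturation: I_D = ½ k_p V_ov² = 0.5 × 7.92 × 1.26² = 6.29 mA, giving V_SD = V_DD − I_D R_D = 5.09 − 6.29 × 0.335 = 2.98 V.
V_SD = 2.98 V ≥ V_ov = 1.26 V, confirming saturation.

I_D = 6.29 mA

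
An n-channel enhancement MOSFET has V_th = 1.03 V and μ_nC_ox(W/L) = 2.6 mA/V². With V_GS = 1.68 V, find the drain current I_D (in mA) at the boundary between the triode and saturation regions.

At the boundary V_DS = V_ov = V_GS − V_th = 1.68 − 1.03 = 0.65 V.
I_D = ½ k_n V_ov² = 0.5 × 2.6 × 0.65² = 0.549 mA.

I_D = 0.549 mA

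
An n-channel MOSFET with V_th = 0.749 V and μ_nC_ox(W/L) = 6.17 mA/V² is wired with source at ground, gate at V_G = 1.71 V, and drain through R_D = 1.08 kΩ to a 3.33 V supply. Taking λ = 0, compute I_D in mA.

I_D = 2.50 mA

V_GS = V_G = 1.71 V, so V_ov = 1.71 − 0.749 = 0.961 V.
Assume saturation: I_D = ½ k_n V_ov² = 0.5 × 6.17 × 0.961² = 2.85 mA, giving V_DS = V_DD − I_D R_D = 3.33 − 2.85 × 1.08 = 0.253 V.
But 0.253 V < V_ov = 0.961 V, so the device is actually in triode.
In triode I_D = k_n[V_ov V_DS − ½ V_DS²] and I_D = (V_DD − V_DS)/R_D. Equating: 3.33 V_DS² − 7.404 V_DS + 3.33 = 0, giving V_DS = 0.626 V (the root below V_ov).
I_D = (3.33 − 0.626) / 1.08 = 2.5 mA.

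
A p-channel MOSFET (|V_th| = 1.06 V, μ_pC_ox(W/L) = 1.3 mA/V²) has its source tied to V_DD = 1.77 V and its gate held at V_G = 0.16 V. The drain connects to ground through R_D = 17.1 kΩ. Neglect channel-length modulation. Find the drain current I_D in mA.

I_D = 0.0945 mA

V_SG = V_DD − V_G = 1.77 − 0.16 = 1.61 V, so V_ov = 1.61 − 1.06 = 0.55 V.
Assume saturation: I_D = ½ k_p V_ov² = 0.5 × 1.3 × 0.55² = 0.197 mA, giving V_SD = V_DD − I_D R_D = 1.77 − 0.197 × 17.1 = -1.59 V.
But -1.59 V < V_ov = 0.55 V, so the device is actually in triode.
In triode I_D = k_p[V_ov V_SD − ½ V_SD²] and I_D = (V_DD − V_SD)/R_D. Equating: 11.1 V_SD² − 13.23 V_SD + 1.77 = 0, giving V_SD = 0.154 V (the root below V_ov).
I_D = (1.77 − 0.154) / 17.1 = 0.0945 mA.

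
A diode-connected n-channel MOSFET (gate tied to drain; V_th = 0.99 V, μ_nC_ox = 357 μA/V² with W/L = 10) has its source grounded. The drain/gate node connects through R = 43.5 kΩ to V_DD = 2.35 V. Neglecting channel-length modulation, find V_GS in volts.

With gate tied to drain, V_GS = V_DS ≥ V_GS − V_th, so the device is in saturation.
k_n = μ_nC_ox · (W/L) = 3.57 mA/V².
KCL at the drain: ½ k_n (V_GS − V_th)² = (V_DD − V_GS)/R.
Let x = V_GS − 0.99. Then 77.6 x² + x − 1.36 = 0, giving x = 0.126 V (positive root), so V_GS = 1.12 V.
I_D = (V_DD − V_GS)/R = (2.35 − 1.12) / 43.5 = 0.0284 mA.

V_GS = 1.12 V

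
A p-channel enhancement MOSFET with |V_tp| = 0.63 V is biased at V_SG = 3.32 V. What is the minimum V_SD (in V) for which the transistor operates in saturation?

V_SD,sat = 2.69 V

The boundary between triode and saturation is V_SD = V_SG − |V_tp| = V_ov.
V_ov = 3.32 − 0.63 = 2.69 V.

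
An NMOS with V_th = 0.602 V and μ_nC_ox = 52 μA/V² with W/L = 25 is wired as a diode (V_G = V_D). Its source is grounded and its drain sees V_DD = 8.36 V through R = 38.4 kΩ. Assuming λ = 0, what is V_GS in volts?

With gate tied to drain, V_GS = V_DS ≥ V_GS − V_th, so the device is in saturation.
k_n = μ_nC_ox · (W/L) = 1.3 mA/V².
KCL at the drain: ½ k_n (V_GS − V_th)² = (V_DD − V_GS)/R.
Let x = V_GS − 0.602. Then 25 x² + x − 7.758 = 0, giving x = 0.538 V (positive root), so V_GS = 1.14 V.
I_D = (V_DD − V_GS)/R = (8.36 − 1.14) / 38.4 = 0.188 mA.

V_GS = 1.14 V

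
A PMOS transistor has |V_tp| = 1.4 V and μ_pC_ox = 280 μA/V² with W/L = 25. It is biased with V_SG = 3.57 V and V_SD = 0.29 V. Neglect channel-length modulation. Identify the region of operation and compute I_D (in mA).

Triode; I_D = 4.11 mA

k_p = μ_pC_ox · (W/L) = 7 mA/V².
V_ov = V_SG − |V_tp| = 3.57 − 1.4 = 2.17 V.
Since V_SD = 0.29 V < V_ov = 2.17 V, the device is in the triode region.
I_D = k_p [V_ov · V_SD − ½ V_SD²] = 7 × [2.17 × 0.29 − 0.5 × 0.29²] = 4.11 mA.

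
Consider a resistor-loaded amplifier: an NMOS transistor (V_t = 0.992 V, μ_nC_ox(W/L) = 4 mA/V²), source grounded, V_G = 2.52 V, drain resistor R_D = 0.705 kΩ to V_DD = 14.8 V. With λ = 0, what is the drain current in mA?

I_D = 4.67 mA

V_GS = V_G = 2.52 V, so V_ov = 2.52 − 0.992 = 1.53 V.
Assume saturation: I_D = ½ k_n V_ov² = 0.5 × 4 × 1.53² = 4.67 mA, giving V_DS = V_DD − I_D R_D = 14.8 − 4.67 × 0.705 = 11.5 V.
V_DS = 11.5 V ≥ V_ov = 1.53 V, confirming saturation.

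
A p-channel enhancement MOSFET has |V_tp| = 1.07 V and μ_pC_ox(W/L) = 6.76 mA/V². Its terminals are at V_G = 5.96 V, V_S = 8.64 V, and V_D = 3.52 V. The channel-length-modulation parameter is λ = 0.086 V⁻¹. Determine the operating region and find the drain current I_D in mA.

V_SG = V_S − V_G = 8.64 − 5.96 = 2.68 V; V_SD = V_S − V_D = 8.64 − 3.52 = 5.12 V.
V_ov = V_SG − |V_tp| = 2.68 − 1.07 = 1.61 V.
Since V_SD = 5.12 V ≥ V_ov = 1.61 V, the device is in saturation.
I_D = ½ k_p V_ov² (1 + λ V_SD) = 0.5 × 6.76 × 1.61² × (1 + 0.086 × 5.12) = 12.6 mA.

Saturation; I_D = 12.6 mA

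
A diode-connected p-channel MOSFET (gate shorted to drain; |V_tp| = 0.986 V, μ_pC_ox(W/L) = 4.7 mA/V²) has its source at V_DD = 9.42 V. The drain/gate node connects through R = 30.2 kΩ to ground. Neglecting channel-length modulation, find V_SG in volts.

With gate tied to drain, V_SG = V_SD ≥ V_SG − |V_tp|, so the device is in saturation.
KCL at the drain: ½ k_p (V_SG − |V_tp|)² = (V_DD − V_SG)/R.
Let x = V_SG − 0.986. Then 71 x² + x − 8.434 = 0, giving x = 0.338 V (positive root), so V_SG = 1.32 V.
I_D = (V_DD − V_SG)/R = (9.42 − 1.32) / 30.2 = 0.268 mA.

V_SG = 1.32 V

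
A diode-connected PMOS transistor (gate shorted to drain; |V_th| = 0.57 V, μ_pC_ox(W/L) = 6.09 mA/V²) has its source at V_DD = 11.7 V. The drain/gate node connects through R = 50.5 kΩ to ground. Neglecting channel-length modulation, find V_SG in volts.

With gate tied to drain, V_SG = V_SD ≥ V_SG − |V_th|, so the device is in saturation.
KCL at the drain: ½ k_p (V_SG − |V_th|)² = (V_DD − V_SG)/R.
Let x = V_SG − 0.57. Then 154 x² + x − 11.13 = 0, giving x = 0.266 V (positive root), so V_SG = 0.836 V.
I_D = (V_DD − V_SG)/R = (11.7 − 0.836) / 50.5 = 0.215 mA.

V_SG = 0.836 V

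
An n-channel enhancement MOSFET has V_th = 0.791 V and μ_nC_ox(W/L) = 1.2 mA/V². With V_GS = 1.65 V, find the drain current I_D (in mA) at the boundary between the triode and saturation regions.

I_D = 0.443 mA

At the boundary V_DS = V_ov = V_GS − V_th = 1.65 − 0.791 = 0.859 V.
I_D = ½ k_n V_ov² = 0.5 × 1.2 × 0.859² = 0.443 mA.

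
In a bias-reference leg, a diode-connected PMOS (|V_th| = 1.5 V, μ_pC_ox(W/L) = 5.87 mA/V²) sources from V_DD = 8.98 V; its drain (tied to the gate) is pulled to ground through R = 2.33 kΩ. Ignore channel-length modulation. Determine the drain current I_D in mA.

I_D = 2.79 mA

With gate tied to drain, V_SG = V_SD ≥ V_SG − |V_th|, so the device is in saturation.
KCL at the drain: ½ k_p (V_SG − |V_th|)² = (V_DD − V_SG)/R.
Let x = V_SG − 1.5. Then 6.84 x² + x − 7.48 = 0, giving x = 0.975 V (positive root), so V_SG = 2.48 V.
I_D = (V_DD − V_SG)/R = (8.98 − 2.48) / 2.33 = 2.79 mA.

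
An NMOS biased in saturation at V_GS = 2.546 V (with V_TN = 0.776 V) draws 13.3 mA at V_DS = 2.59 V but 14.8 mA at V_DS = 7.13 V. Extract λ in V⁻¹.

With V_GS fixed, I_D ∝ (1 + λ V_DS) in saturation, so I_D2/I_D1 = (1 + λ V_DS2)/(1 + λ V_DS1).
14.8/13.3 = 1.113 = (1 + 7.13 λ)/(1 + 2.59 λ).
Solving: λ (I_D1 V_DS2 − I_D2 V_DS1) = I_D2 − I_D1, so λ = (14.8 − 13.3) / (13.3 × 7.13 − 14.8 × 2.59) = 1.5 / 56.5 = 0.0266 V⁻¹.

λ = 0.0266 V⁻¹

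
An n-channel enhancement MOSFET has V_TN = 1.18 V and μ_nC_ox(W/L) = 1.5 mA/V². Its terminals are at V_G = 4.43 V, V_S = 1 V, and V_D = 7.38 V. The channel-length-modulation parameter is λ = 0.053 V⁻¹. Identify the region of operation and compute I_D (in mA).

Saturation; I_D = 5.08 mA

V_GS = V_G − V_S = 4.43 − 1 = 3.43 V; V_DS = V_D − V_S = 7.38 − 1 = 6.38 V.
V_ov = V_GS − V_TN = 3.43 − 1.18 = 2.25 V.
Since V_DS = 6.38 V ≥ V_ov = 2.25 V, the device is in saturation.
I_D = ½ k_n V_ov² (1 + λ V_DS) = 0.5 × 1.5 × 2.25² × (1 + 0.053 × 6.38) = 5.08 mA.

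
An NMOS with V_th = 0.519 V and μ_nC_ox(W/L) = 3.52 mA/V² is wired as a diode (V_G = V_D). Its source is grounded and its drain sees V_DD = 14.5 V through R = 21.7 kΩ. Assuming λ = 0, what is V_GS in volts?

V_GS = 1.11 V

With gate tied to drain, V_GS = V_DS ≥ V_GS − V_th, so the device is in saturation.
KCL at the drain: ½ k_n (V_GS − V_th)² = (V_DD − V_GS)/R.
Let x = V_GS − 0.519. Then 38.2 x² + x − 13.98 = 0, giving x = 0.592 V (positive root), so V_GS = 1.11 V.
I_D = (V_DD − V_GS)/R = (14.5 − 1.11) / 21.7 = 0.617 mA.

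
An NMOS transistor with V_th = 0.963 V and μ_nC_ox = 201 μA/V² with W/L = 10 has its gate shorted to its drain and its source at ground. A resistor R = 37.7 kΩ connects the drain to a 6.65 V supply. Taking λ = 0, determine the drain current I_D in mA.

I_D = 0.141 mA

With gate tied to drain, V_GS = V_DS ≥ V_GS − V_th, so the device is in saturation.
k_n = μ_nC_ox · (W/L) = 2.01 mA/V².
KCL at the drain: ½ k_n (V_GS − V_th)² = (V_DD − V_GS)/R.
Let x = V_GS − 0.963. Then 37.9 x² + x − 5.687 = 0, giving x = 0.374 V (positive root), so V_GS = 1.34 V.
I_D = (V_DD − V_GS)/R = (6.65 − 1.34) / 37.7 = 0.141 mA.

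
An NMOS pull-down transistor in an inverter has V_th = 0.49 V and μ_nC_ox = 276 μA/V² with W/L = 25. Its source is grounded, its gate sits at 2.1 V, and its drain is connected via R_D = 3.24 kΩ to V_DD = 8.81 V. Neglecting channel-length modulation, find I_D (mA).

V_GS = V_G = 2.1 V, so V_ov = 2.1 − 0.49 = 1.61 V.
k_n = μ_nC_ox · (W/L) = 6.9 mA/V².
Assume saturation: I_D = ½ k_n V_ov² = 0.5 × 6.9 × 1.61² = 8.94 mA, giving V_DS = V_DD − I_D R_D = 8.81 − 8.94 × 3.24 = -20.2 V.
But -20.2 V < V_ov = 1.61 V, so the device is actually in triode.
In triode I_D = k_n[V_ov V_DS − ½ V_DS²] and I_D = (V_DD − V_DS)/R_D. Equating: 11.2 V_DS² − 36.99 V_DS + 8.81 = 0, giving V_DS = 0.258 V (the root below V_ov).
I_D = (8.81 − 0.258) / 3.24 = 2.64 mA.

I_D = 2.64 mA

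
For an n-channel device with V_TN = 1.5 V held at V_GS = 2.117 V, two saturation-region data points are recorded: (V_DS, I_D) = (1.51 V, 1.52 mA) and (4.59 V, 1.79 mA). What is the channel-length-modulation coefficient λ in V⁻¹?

With V_GS fixed, I_D ∝ (1 + λ V_DS) in saturation, so I_D2/I_D1 = (1 + λ V_DS2)/(1 + λ V_DS1).
1.79/1.52 = 1.178 = (1 + 4.59 λ)/(1 + 1.51 λ).
Solving: λ (I_D1 V_DS2 − I_D2 V_DS1) = I_D2 − I_D1, so λ = (1.79 − 1.52) / (1.52 × 4.59 − 1.79 × 1.51) = 0.27 / 4.27 = 0.0632 V⁻¹.

λ = 0.0632 V⁻¹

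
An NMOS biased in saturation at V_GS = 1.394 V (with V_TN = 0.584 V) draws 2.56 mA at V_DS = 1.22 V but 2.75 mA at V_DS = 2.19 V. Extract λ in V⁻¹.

With V_GS fixed, I_D ∝ (1 + λ V_DS) in saturation, so I_D2/I_D1 = (1 + λ V_DS2)/(1 + λ V_DS1).
2.75/2.56 = 1.074 = (1 + 2.19 λ)/(1 + 1.22 λ).
Solving: λ (I_D1 V_DS2 − I_D2 V_DS1) = I_D2 − I_D1, so λ = (2.75 − 2.56) / (2.56 × 2.19 − 2.75 × 1.22) = 0.19 / 2.25 = 0.0844 V⁻¹.

λ = 0.0844 V⁻¹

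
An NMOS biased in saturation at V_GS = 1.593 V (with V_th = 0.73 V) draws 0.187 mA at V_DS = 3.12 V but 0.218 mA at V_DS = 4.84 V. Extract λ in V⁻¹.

With V_GS fixed, I_D ∝ (1 + λ V_DS) in saturation, so I_D2/I_D1 = (1 + λ V_DS2)/(1 + λ V_DS1).
0.218/0.187 = 1.166 = (1 + 4.84 λ)/(1 + 3.12 λ).
Solving: λ (I_D1 V_DS2 − I_D2 V_DS1) = I_D2 − I_D1, so λ = (0.218 − 0.187) / (0.187 × 4.84 − 0.218 × 3.12) = 0.031 / 0.225 = 0.138 V⁻¹.

λ = 0.138 V⁻¹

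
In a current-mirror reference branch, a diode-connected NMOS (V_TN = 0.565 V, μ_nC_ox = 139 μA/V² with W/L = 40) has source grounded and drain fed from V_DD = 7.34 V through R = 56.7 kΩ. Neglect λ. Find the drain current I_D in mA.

With gate tied to drain, V_GS = V_DS ≥ V_GS − V_TN, so the device is in saturation.
k_n = μ_nC_ox · (W/L) = 5.56 mA/V².
KCL at the drain: ½ k_n (V_GS − V_TN)² = (V_DD − V_GS)/R.
Let x = V_GS − 0.565. Then 158 x² + x − 6.775 = 0, giving x = 0.204 V (positive root), so V_GS = 0.769 V.
I_D = (V_DD − V_GS)/R = (7.34 − 0.769) / 56.7 = 0.116 mA.

I_D = 0.116 mA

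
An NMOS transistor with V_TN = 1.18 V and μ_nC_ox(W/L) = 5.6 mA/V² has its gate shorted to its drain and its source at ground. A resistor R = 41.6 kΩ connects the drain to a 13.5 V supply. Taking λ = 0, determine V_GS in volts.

With gate tied to drain, V_GS = V_DS ≥ V_GS − V_TN, so the device is in saturation.
KCL at the drain: ½ k_n (V_GS − V_TN)² = (V_DD − V_GS)/R.
Let x = V_GS − 1.18. Then 116 x² + x − 12.32 = 0, giving x = 0.321 V (positive root), so V_GS = 1.5 V.
I_D = (V_DD − V_GS)/R = (13.5 − 1.5) / 41.6 = 0.288 mA.

V_GS = 1.50 V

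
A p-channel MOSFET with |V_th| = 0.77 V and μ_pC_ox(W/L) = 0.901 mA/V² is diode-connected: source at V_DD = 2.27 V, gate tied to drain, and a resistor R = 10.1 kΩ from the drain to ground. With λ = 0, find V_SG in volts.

With gate tied to drain, V_SG = V_SD ≥ V_SG − |V_th|, so the device is in saturation.
KCL at the drain: ½ k_p (V_SG − |V_th|)² = (V_DD − V_SG)/R.
Let x = V_SG − 0.77. Then 4.55 x² + x − 1.5 = 0, giving x = 0.475 V (positive root), so V_SG = 1.24 V.
I_D = (V_DD − V_SG)/R = (2.27 − 1.24) / 10.1 = 0.102 mA.

V_SG = 1.24 V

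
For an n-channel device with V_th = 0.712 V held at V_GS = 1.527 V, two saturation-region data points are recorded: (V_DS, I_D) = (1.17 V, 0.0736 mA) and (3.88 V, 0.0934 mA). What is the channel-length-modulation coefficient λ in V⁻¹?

λ = 0.112 V⁻¹

With V_GS fixed, I_D ∝ (1 + λ V_DS) in saturation, so I_D2/I_D1 = (1 + λ V_DS2)/(1 + λ V_DS1).
0.0934/0.0736 = 1.269 = (1 + 3.88 λ)/(1 + 1.17 λ).
Solving: λ (I_D1 V_DS2 − I_D2 V_DS1) = I_D2 − I_D1, so λ = (0.0934 − 0.0736) / (0.0736 × 3.88 − 0.0934 × 1.17) = 0.0198 / 0.176 = 0.112 V⁻¹.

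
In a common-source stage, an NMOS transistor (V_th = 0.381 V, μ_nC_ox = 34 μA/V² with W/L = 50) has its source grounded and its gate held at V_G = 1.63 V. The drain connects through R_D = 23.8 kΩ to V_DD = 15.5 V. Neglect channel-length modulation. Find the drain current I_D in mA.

I_D = 0.637 mA

V_GS = V_G = 1.63 V, so V_ov = 1.63 − 0.381 = 1.25 V.
k_n = μ_nC_ox · (W/L) = 1.7 mA/V².
Assume saturation: I_D = ½ k_n V_ov² = 0.5 × 1.7 × 1.25² = 1.33 mA, giving V_DS = V_DD − I_D R_D = 15.5 − 1.33 × 23.8 = -16.1 V.
But -16.1 V < V_ov = 1.25 V, so the device is actually in triode.
In triode I_D = k_n[V_ov V_DS − ½ V_DS²] and I_D = (V_DD − V_DS)/R_D. Equating: 20.2 V_DS² − 51.53 V_DS + 15.5 = 0, giving V_DS = 0.348 V (the root below V_ov).
I_D = (15.5 − 0.348) / 23.8 = 0.637 mA.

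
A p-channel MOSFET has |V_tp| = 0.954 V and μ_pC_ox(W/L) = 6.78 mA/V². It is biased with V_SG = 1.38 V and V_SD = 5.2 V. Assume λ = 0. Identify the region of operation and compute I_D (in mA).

Saturation; I_D = 0.615 mA

V_ov = V_SG − |V_tp| = 1.38 − 0.954 = 0.426 V.
Since V_SD = 5.2 V ≥ V_ov = 0.426 V, the device is in saturation.
I_D = ½ k_p V_ov² = 0.5 × 6.78 × 0.426² = 0.615 mA.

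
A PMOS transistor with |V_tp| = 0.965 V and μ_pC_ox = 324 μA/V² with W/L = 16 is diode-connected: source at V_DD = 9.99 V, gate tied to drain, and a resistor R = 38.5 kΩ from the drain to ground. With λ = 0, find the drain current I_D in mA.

With gate tied to drain, V_SG = V_SD ≥ V_SG − |V_tp|, so the device is in saturation.
k_p = μ_pC_ox · (W/L) = 5.184 mA/V².
KCL at the drain: ½ k_p (V_SG − |V_tp|)² = (V_DD − V_SG)/R.
Let x = V_SG − 0.965. Then 99.8 x² + x − 9.025 = 0, giving x = 0.296 V (positive root), so V_SG = 1.26 V.
I_D = (V_DD − V_SG)/R = (9.99 − 1.26) / 38.5 = 0.227 mA.

I_D = 0.227 mA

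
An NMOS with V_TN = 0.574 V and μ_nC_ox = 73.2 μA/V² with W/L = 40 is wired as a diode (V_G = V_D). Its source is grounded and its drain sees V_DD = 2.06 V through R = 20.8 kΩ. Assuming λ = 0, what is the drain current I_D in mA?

I_D = 0.0616 mA

With gate tied to drain, V_GS = V_DS ≥ V_GS − V_TN, so the device is in saturation.
k_n = μ_nC_ox · (W/L) = 2.928 mA/V².
KCL at the drain: ½ k_n (V_GS − V_TN)² = (V_DD − V_GS)/R.
Let x = V_GS − 0.574. Then 30.5 x² + x − 1.486 = 0, giving x = 0.205 V (positive root), so V_GS = 0.779 V.
I_D = (V_DD − V_GS)/R = (2.06 − 0.779) / 20.8 = 0.0616 mA.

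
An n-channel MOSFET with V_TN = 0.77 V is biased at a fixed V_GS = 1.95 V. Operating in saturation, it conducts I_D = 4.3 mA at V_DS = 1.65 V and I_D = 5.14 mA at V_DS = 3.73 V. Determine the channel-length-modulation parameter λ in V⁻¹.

With V_GS fixed, I_D ∝ (1 + λ V_DS) in saturation, so I_D2/I_D1 = (1 + λ V_DS2)/(1 + λ V_DS1).
5.14/4.3 = 1.195 = (1 + 3.73 λ)/(1 + 1.65 λ).
Solving: λ (I_D1 V_DS2 − I_D2 V_DS1) = I_D2 − I_D1, so λ = (5.14 − 4.3) / (4.3 × 3.73 − 5.14 × 1.65) = 0.84 / 7.56 = 0.111 V⁻¹.

λ = 0.111 V⁻¹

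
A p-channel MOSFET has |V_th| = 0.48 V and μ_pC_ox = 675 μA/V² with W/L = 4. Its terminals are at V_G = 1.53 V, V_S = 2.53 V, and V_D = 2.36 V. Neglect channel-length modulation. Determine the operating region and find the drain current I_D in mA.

V_SG = V_S − V_G = 2.53 − 1.53 = 1 V; V_SD = V_S − V_D = 2.53 − 2.36 = 0.17 V.
k_p = μ_pC_ox · (W/L) = 2.7 mA/V².
V_ov = V_SG − |V_th| = 1 − 0.48 = 0.52 V.
Since V_SD = 0.17 V < V_ov = 0.52 V, the device is in the triode region.
I_D = k_p [V_ov · V_SD − ½ V_SD²] = 2.7 × [0.52 × 0.17 − 0.5 × 0.17²] = 0.2 mA.

Triode; I_D = 0.200 mA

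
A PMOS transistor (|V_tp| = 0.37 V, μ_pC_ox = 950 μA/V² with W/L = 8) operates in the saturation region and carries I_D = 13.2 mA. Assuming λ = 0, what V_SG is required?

k_p = μ_pC_ox · (W/L) = 7.6 mA/V².
In saturation I_D = ½ k_p (V_SG − |V_tp|)², so V_SG − |V_tp| = √(2 I_D / k_p) = √(2 × 13.2 / 7.6) = 1.86 V.
V_SG = 0.37 + 1.86 = 2.23 V.

V_SG = 2.23 V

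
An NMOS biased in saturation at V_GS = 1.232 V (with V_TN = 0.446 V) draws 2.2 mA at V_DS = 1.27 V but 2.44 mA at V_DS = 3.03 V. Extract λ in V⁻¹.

With V_GS fixed, I_D ∝ (1 + λ V_DS) in saturation, so I_D2/I_D1 = (1 + λ V_DS2)/(1 + λ V_DS1).
2.44/2.2 = 1.109 = (1 + 3.03 λ)/(1 + 1.27 λ).
Solving: λ (I_D1 V_DS2 − I_D2 V_DS1) = I_D2 − I_D1, so λ = (2.44 − 2.2) / (2.2 × 3.03 − 2.44 × 1.27) = 0.24 / 3.57 = 0.0673 V⁻¹.

λ = 0.0673 V⁻¹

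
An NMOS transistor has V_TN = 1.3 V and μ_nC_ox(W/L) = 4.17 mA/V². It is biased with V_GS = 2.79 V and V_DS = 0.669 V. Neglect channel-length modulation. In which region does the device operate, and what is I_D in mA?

V_ov = V_GS − V_TN = 2.79 − 1.3 = 1.49 V.
Since V_DS = 0.669 V < V_ov = 1.49 V, the device is in the triode region.
I_D = k_n [V_ov · V_DS − ½ V_DS²] = 4.17 × [1.49 × 0.669 − 0.5 × 0.669²] = 3.22 mA.

Triode; I_D = 3.22 mA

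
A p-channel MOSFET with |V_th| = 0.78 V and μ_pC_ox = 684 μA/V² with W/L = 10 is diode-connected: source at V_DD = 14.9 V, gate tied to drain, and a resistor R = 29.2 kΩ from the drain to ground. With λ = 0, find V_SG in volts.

With gate tied to drain, V_SG = V_SD ≥ V_SG − |V_th|, so the device is in saturation.
k_p = μ_pC_ox · (W/L) = 6.84 mA/V².
KCL at the drain: ½ k_p (V_SG − |V_th|)² = (V_DD − V_SG)/R.
Let x = V_SG − 0.78. Then 99.9 x² + x − 14.12 = 0, giving x = 0.371 V (positive root), so V_SG = 1.15 V.
I_D = (V_DD − V_SG)/R = (14.9 − 1.15) / 29.2 = 0.471 mA.

V_SG = 1.15 V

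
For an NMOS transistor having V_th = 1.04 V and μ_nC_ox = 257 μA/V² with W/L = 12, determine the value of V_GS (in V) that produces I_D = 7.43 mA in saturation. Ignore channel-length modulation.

V_GS = 3.24 V

k_n = μ_nC_ox · (W/L) = 3.084 mA/V².
In saturation I_D = ½ k_n (V_GS − V_th)², so V_GS − V_th = √(2 I_D / k_n) = √(2 × 7.43 / 3.084) = 2.2 V.
V_GS = 1.04 + 2.2 = 3.24 V.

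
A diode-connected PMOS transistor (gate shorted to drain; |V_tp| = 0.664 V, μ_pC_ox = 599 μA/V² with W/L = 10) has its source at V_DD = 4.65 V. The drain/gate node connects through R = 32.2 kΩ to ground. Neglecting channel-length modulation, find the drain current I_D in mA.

With gate tied to drain, V_SG = V_SD ≥ V_SG − |V_tp|, so the device is in saturation.
k_p = μ_pC_ox · (W/L) = 5.99 mA/V².
KCL at the drain: ½ k_p (V_SG − |V_tp|)² = (V_DD − V_SG)/R.
Let x = V_SG − 0.664. Then 96.4 x² + x − 3.986 = 0, giving x = 0.198 V (positive root), so V_SG = 0.862 V.
I_D = (V_DD − V_SG)/R = (4.65 − 0.862) / 32.2 = 0.118 mA.

I_D = 0.118 mA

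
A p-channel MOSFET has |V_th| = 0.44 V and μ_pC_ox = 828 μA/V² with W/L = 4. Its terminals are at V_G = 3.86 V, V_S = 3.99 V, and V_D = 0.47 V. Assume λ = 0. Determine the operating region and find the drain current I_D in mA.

V_SG = V_S − V_G = 3.99 − 3.86 = 0.13 V; V_SD = V_S − V_D = 3.99 − 0.47 = 3.52 V.
V_SG = 0.13 V < |V_th| = 0.44 V, so the transistor is in cutoff.

Cutoff; I_D = 0 mA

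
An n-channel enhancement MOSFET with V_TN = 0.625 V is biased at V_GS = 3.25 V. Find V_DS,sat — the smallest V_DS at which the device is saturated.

V_DS,sat = 2.62 V

The boundary between triode and saturation is V_DS = V_GS − V_TN = V_ov.
V_ov = 3.25 − 0.625 = 2.62 V.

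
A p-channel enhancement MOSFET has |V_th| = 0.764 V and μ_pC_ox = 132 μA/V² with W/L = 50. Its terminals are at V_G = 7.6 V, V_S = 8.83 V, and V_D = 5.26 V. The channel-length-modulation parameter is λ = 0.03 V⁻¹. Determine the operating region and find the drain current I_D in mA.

Saturation; I_D = 0.793 mA

V_SG = V_S − V_G = 8.83 − 7.6 = 1.23 V; V_SD = V_S − V_D = 8.83 − 5.26 = 3.57 V.
k_p = μ_pC_ox · (W/L) = 6.6 mA/V².
V_ov = V_SG − |V_th| = 1.23 − 0.764 = 0.466 V.
Since V_SD = 3.57 V ≥ V_ov = 0.466 V, the device is in saturation.
I_D = ½ k_p V_ov² (1 + λ V_SD) = 0.5 × 6.6 × 0.466² × (1 + 0.03 × 3.57) = 0.793 mA.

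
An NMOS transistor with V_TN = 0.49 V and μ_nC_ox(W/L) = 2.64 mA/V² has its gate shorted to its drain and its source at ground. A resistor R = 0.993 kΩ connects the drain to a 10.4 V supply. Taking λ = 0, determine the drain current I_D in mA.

With gate tied to drain, V_GS = V_DS ≥ V_GS − V_TN, so the device is in saturation.
KCL at the drain: ½ k_n (V_GS − V_TN)² = (V_DD − V_GS)/R.
Let x = V_GS − 0.49. Then 1.31 x² + x − 9.91 = 0, giving x = 2.39 V (positive root), so V_GS = 2.88 V.
I_D = (V_DD − V_GS)/R = (10.4 − 2.88) / 0.993 = 7.57 mA.

I_D = 7.57 mA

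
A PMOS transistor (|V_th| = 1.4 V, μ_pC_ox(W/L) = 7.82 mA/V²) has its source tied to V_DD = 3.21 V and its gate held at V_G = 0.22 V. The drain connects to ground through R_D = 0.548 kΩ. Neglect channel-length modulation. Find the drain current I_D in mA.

V_SG = V_DD − V_G = 3.21 − 0.22 = 2.99 V, so V_ov = 2.99 − 1.4 = 1.59 V.
Assume saturation: I_D = ½ k_p V_ov² = 0.5 × 7.82 × 1.59² = 9.88 mA, giving V_SD = V_DD − I_D R_D = 3.21 − 9.88 × 0.548 = -2.21 V.
But -2.21 V < V_ov = 1.59 V, so the device is actually in triode.
In triode I_D = k_p[V_ov V_SD − ½ V_SD²] and I_D = (V_DD − V_SD)/R_D. Equating: 2.14 V_SD² − 7.814 V_SD + 3.21 = 0, giving V_SD = 0.472 V (the root below V_ov).
I_D = (3.21 − 0.472) / 0.548 = 5 mA.

I_D = 5.00 mA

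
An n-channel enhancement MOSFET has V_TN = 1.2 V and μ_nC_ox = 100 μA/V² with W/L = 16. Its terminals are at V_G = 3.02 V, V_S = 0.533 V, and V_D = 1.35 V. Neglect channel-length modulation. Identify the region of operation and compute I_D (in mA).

V_GS = V_G − V_S = 3.02 − 0.533 = 2.49 V; V_DS = V_D − V_S = 1.35 − 0.533 = 0.817 V.
k_n = μ_nC_ox · (W/L) = 1.6 mA/V².
V_ov = V_GS − V_TN = 2.49 − 1.2 = 1.29 V.
Since V_DS = 0.817 V < V_ov = 1.29 V, the device is in the triode region.
I_D = k_n [V_ov · V_DS − ½ V_DS²] = 1.6 × [1.29 × 0.817 − 0.5 × 0.817²] = 1.15 mA.

Triode; I_D = 1.15 mA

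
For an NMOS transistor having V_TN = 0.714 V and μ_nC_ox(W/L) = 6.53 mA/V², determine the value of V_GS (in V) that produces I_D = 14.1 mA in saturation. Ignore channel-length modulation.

In saturation I_D = ½ k_n (V_GS − V_TN)², so V_GS − V_TN = √(2 I_D / k_n) = √(2 × 14.1 / 6.53) = 2.08 V.
V_GS = 0.714 + 2.08 = 2.79 V.

V_GS = 2.79 V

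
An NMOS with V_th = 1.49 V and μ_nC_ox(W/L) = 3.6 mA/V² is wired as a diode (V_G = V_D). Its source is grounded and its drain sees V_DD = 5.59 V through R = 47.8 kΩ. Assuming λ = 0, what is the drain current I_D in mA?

With gate tied to drain, V_GS = V_DS ≥ V_GS − V_th, so the device is in saturation.
KCL at the drain: ½ k_n (V_GS − V_th)² = (V_DD − V_GS)/R.
Let x = V_GS − 1.49. Then 86 x² + x − 4.1 = 0, giving x = 0.213 V (positive root), so V_GS = 1.7 V.
I_D = (V_DD − V_GS)/R = (5.59 − 1.7) / 47.8 = 0.0813 mA.

I_D = 0.0813 mA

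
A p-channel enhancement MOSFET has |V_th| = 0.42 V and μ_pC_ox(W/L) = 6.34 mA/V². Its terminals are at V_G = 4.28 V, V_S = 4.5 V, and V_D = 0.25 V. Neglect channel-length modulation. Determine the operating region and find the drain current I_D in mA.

V_SG = V_S − V_G = 4.5 − 4.28 = 0.22 V; V_SD = V_S − V_D = 4.5 − 0.25 = 4.25 V.
V_SG = 0.22 V < |V_th| = 0.42 V, so the transistor is in cutoff.

Cutoff; I_D = 0 mA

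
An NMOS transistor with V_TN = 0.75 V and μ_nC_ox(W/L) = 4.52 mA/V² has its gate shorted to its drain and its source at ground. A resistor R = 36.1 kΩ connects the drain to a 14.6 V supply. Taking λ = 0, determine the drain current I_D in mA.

I_D = 0.372 mA

With gate tied to drain, V_GS = V_DS ≥ V_GS − V_TN, so the device is in saturation.
KCL at the drain: ½ k_n (V_GS − V_TN)² = (V_DD − V_GS)/R.
Let x = V_GS − 0.75. Then 81.6 x² + x − 13.85 = 0, giving x = 0.406 V (positive root), so V_GS = 1.16 V.
I_D = (V_DD − V_GS)/R = (14.6 − 1.16) / 36.1 = 0.372 mA.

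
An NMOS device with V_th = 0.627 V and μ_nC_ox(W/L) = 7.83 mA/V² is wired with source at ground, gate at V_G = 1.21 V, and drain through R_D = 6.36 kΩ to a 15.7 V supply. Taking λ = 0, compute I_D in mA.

I_D = 1.33 mA

V_GS = V_G = 1.21 V, so V_ov = 1.21 − 0.627 = 0.583 V.
Assume saturation: I_D = ½ k_n V_ov² = 0.5 × 7.83 × 0.583² = 1.33 mA, giving V_DS = V_DD − I_D R_D = 15.7 − 1.33 × 6.36 = 7.24 V.
V_DS = 7.24 V ≥ V_ov = 0.583 V, confirming saturation.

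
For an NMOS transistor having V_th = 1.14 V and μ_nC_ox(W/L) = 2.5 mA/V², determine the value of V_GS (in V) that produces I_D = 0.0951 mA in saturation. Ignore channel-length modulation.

In saturation I_D = ½ k_n (V_GS − V_th)², so V_GS − V_th = √(2 I_D / k_n) = √(2 × 0.0951 / 2.5) = 0.276 V.
V_GS = 1.14 + 0.276 = 1.42 V.

V_GS = 1.42 V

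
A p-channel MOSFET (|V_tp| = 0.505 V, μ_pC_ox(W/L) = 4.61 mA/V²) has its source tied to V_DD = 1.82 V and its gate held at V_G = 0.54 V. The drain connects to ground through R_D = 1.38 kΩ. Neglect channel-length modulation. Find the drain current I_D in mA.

V_SG = V_DD − V_G = 1.82 − 0.54 = 1.28 V, so V_ov = 1.28 − 0.505 = 0.775 V.
Assume saturation: I_D = ½ k_p V_ov² = 0.5 × 4.61 × 0.775² = 1.38 mA, giving V_SD = V_DD − I_D R_D = 1.82 − 1.38 × 1.38 = -0.0905 V.
But -0.0905 V < V_ov = 0.775 V, so the device is actually in triode.
In triode I_D = k_p[V_ov V_SD − ½ V_SD²] and I_D = (V_DD − V_SD)/R_D. Equating: 3.18 V_SD² − 5.93 V_SD + 1.82 = 0, giving V_SD = 0.387 V (the root below V_ov).
I_D = (1.82 − 0.387) / 1.38 = 1.04 mA.

I_D = 1.04 mA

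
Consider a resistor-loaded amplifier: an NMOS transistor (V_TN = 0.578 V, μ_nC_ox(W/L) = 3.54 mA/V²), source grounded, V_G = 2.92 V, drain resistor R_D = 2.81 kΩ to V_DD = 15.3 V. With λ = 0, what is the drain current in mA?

I_D = 5.18 mA

V_GS = V_G = 2.92 V, so V_ov = 2.92 − 0.578 = 2.34 V.
Assume saturation: I_D = ½ k_n V_ov² = 0.5 × 3.54 × 2.34² = 9.71 mA, giving V_DS = V_DD − I_D R_D = 15.3 − 9.71 × 2.81 = -12 V.
But -12 V < V_ov = 2.34 V, so the device is actually in triode.
In triode I_D = k_n[V_ov V_DS − ½ V_DS²] and I_D = (V_DD − V_DS)/R_D. Equating: 4.97 V_DS² − 24.3 V_DS + 15.3 = 0, giving V_DS = 0.743 V (the root below V_ov).
I_D = (15.3 − 0.743) / 2.81 = 5.18 mA.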